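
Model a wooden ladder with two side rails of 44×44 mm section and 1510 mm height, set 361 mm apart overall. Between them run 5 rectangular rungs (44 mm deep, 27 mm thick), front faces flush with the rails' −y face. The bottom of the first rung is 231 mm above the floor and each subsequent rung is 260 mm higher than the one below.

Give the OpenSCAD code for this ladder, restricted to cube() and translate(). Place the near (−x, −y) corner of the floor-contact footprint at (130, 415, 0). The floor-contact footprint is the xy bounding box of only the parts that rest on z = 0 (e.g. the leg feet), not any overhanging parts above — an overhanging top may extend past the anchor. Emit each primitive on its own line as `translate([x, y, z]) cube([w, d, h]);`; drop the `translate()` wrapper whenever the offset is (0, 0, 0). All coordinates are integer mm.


// rung span = 361 - 2*44 = 273
// rung[k] z = 231 + k*260
translate([130, 415, 0]) cube([44, 44, 1510]);
translate([447, 415, 0]) cube([44, 44, 1510]);
translate([174, 415, 231]) cube([273, 44, 27]);
translate([174, 415, 491]) cube([273, 44, 27]);
translate([174, 415, 751]) cube([273, 44, 27]);
translate([174, 415, 1011]) cube([273, 44, 27]);
translate([174, 415, 1271]) cube([273, 44, 27]);


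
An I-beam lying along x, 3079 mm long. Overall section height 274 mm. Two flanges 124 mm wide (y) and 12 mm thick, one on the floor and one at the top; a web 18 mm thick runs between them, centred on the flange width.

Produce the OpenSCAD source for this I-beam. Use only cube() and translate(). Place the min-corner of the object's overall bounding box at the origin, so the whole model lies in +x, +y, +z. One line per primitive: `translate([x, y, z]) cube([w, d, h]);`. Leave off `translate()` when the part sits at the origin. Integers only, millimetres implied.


cube([3079, 124, 12]);
translate([0, 53, 12]) cube([3079, 18, 250]);
translate([0, 0, 262]) cube([3079, 124, 12]);


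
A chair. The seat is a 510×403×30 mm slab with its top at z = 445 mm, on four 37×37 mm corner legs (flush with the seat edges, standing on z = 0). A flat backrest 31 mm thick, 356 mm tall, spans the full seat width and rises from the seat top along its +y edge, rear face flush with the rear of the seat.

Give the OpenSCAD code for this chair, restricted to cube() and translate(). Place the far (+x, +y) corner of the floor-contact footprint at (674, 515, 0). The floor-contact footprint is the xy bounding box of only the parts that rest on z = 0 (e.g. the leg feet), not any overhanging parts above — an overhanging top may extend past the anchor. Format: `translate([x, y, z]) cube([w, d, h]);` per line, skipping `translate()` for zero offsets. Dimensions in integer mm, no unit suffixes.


// leg_h = 445 - 30 = 415
translate([164, 112, 415]) cube([510, 403, 30]);
translate([164, 112, 0]) cube([37, 37, 415]);
translate([637, 112, 0]) cube([37, 37, 415]);
translate([164, 478, 0]) cube([37, 37, 415]);
translate([637, 478, 0]) cube([37, 37, 415]);
translate([164, 484, 445]) cube([510, 31, 356]);


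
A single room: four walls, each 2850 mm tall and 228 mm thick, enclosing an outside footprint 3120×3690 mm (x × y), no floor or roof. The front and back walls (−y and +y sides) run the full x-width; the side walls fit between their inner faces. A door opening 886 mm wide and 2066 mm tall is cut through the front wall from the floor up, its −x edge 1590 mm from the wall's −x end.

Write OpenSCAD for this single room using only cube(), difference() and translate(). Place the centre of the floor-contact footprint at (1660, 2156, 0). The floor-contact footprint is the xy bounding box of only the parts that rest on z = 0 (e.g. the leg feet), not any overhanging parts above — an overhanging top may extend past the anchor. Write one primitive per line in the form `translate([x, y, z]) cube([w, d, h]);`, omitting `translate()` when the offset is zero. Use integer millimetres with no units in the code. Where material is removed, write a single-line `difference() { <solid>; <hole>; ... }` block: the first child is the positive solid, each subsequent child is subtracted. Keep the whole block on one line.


difference() { translate([100, 311, 0]) cube([3120, 228, 2850]); translate([1690, 311, 0]) cube([886, 228, 2066]); }
translate([100, 3773, 0]) cube([3120, 228, 2850]);
translate([100, 539, 0]) cube([228, 3234, 2850]);
translate([2992, 539, 0]) cube([228, 3234, 2850]);


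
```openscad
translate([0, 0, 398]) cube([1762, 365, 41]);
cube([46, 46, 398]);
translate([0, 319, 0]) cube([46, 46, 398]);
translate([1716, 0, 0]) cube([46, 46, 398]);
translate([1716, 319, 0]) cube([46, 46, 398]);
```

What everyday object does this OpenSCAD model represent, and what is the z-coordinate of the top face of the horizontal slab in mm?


A bench. The seat-top height is 439 mm.

A long slab on four corner posts — a bench. The slab sits at z = 398 with thickness 41, so the top is 398 + 41 = 439 mm.


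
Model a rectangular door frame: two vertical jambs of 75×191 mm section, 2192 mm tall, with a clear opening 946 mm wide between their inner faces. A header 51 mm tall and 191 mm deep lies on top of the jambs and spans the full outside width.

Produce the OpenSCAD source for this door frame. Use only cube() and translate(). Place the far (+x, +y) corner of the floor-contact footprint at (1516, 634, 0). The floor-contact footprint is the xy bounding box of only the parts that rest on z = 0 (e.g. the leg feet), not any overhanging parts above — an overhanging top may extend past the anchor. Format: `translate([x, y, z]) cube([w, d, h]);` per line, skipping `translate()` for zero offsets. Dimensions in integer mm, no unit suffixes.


translate([420, 443, 0]) cube([75, 191, 2192]);
translate([1441, 443, 0]) cube([75, 191, 2192]);
translate([420, 443, 2192]) cube([1096, 191, 51]);


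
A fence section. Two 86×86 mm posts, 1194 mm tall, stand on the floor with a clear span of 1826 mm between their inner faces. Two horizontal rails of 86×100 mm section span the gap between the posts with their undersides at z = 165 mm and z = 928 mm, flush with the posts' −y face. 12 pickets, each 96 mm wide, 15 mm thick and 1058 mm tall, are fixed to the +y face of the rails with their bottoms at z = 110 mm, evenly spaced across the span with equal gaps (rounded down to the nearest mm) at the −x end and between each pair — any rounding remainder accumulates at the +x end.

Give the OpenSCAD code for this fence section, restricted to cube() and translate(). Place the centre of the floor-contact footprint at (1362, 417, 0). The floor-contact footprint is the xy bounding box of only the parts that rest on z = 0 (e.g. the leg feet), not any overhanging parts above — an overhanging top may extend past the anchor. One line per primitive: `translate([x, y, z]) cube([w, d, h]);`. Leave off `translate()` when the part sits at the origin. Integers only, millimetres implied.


translate([363, 374, 0]) cube([86, 86, 1194]);
translate([2275, 374, 0]) cube([86, 86, 1194]);
translate([449, 374, 165]) cube([1826, 86, 100]);
translate([449, 374, 928]) cube([1826, 86, 100]);
translate([500, 460, 110]) cube([96, 15, 1058]);
translate([647, 460, 110]) cube([96, 15, 1058]);
translate([794, 460, 110]) cube([96, 15, 1058]);
translate([941, 460, 110]) cube([96, 15, 1058]);
translate([1088, 460, 110]) cube([96, 15, 1058]);
translate([1235, 460, 110]) cube([96, 15, 1058]);
translate([1382, 460, 110]) cube([96, 15, 1058]);
translate([1529, 460, 110]) cube([96, 15, 1058]);
translate([1676, 460, 110]) cube([96, 15, 1058]);
translate([1823, 460, 110]) cube([96, 15, 1058]);
translate([1970, 460, 110]) cube([96, 15, 1058]);
translate([2117, 460, 110]) cube([96, 15, 1058]);


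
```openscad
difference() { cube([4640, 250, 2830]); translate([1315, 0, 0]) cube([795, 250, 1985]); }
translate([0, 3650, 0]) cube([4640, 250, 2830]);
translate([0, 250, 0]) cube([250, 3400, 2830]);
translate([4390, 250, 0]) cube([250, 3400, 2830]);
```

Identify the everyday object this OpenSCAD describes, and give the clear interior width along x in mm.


A single room. The interior width is 4140 mm.

Four walls enclosing a rectangle with a door in the front wall — a room. Outside width 4640 minus two 250 mm walls gives 4140 mm.


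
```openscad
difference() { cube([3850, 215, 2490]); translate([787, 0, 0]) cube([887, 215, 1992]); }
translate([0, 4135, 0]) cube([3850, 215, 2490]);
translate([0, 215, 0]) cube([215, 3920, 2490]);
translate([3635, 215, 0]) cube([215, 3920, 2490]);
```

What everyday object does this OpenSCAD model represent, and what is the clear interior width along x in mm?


A single room. The interior width is 3420 mm.

Four walls enclosing a rectangle with a door in the front wall — a room. Outside width 3850 minus two 215 mm walls gives 3420 mm.


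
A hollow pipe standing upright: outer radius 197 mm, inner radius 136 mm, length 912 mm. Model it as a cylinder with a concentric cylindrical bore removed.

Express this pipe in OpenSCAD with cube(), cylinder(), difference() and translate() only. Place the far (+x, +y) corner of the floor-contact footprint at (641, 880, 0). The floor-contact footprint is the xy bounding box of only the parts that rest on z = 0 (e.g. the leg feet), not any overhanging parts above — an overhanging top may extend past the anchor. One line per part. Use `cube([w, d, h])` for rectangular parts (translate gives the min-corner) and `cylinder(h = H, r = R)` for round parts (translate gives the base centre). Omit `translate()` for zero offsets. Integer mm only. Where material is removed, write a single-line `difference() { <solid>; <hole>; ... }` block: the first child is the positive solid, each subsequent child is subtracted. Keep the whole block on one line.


difference() { translate([444, 683, 0]) cylinder(h = 912, r = 197); translate([444, 683, 0]) cylinder(h = 912, r = 136); }


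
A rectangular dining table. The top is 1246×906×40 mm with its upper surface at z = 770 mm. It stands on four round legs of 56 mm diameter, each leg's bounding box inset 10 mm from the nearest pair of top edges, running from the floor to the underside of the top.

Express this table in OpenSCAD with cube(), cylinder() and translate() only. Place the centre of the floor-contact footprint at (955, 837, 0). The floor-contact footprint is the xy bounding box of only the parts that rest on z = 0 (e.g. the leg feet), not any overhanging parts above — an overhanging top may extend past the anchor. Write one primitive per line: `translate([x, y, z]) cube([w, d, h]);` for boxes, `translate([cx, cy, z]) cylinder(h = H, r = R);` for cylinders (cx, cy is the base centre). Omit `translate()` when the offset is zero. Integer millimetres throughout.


translate([332, 384, 730]) cube([1246, 906, 40]);
translate([370, 422, 0]) cylinder(h = 730, r = 28);
translate([1540, 422, 0]) cylinder(h = 730, r = 28);
translate([370, 1252, 0]) cylinder(h = 730, r = 28);
translate([1540, 1252, 0]) cylinder(h = 730, r = 28);


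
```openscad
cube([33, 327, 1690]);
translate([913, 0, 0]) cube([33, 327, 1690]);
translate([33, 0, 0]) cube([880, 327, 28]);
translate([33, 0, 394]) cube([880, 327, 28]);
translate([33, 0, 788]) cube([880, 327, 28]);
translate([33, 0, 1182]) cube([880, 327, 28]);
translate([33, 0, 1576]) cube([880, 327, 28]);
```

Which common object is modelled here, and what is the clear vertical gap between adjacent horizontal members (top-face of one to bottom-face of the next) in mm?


A bookshelf. The clear shelf gap is 366 mm.

Two tall side panels with 5 horizontal boards between them — a bookshelf. The first two shelf undersides are at z = 0 and z = 394; with shelf thickness 28, the clear gap is 394 − 0 − 28 = 366 mm.


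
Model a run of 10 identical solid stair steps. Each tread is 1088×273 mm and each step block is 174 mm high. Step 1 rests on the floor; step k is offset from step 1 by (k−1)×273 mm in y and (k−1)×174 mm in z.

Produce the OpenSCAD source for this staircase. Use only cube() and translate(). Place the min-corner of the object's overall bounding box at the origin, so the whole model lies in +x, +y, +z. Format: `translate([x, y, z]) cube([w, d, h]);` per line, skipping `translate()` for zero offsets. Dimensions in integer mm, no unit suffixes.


cube([1088, 273, 174]);
translate([0, 273, 174]) cube([1088, 273, 174]);
translate([0, 546, 348]) cube([1088, 273, 174]);
translate([0, 819, 522]) cube([1088, 273, 174]);
translate([0, 1092, 696]) cube([1088, 273, 174]);
translate([0, 1365, 870]) cube([1088, 273, 174]);
translate([0, 1638, 1044]) cube([1088, 273, 174]);
translate([0, 1911, 1218]) cube([1088, 273, 174]);
translate([0, 2184, 1392]) cube([1088, 273, 174]);
translate([0, 2457, 1566]) cube([1088, 273, 174]);


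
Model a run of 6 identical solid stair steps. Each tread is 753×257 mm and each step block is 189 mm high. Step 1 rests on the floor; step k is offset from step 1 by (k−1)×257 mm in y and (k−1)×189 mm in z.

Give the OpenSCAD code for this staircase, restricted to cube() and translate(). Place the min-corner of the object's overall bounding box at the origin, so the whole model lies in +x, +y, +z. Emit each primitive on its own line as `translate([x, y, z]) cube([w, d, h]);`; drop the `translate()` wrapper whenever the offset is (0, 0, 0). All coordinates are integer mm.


cube([753, 257, 189]);
translate([0, 257, 189]) cube([753, 257, 189]);
translate([0, 514, 378]) cube([753, 257, 189]);
translate([0, 771, 567]) cube([753, 257, 189]);
translate([0, 1028, 756]) cube([753, 257, 189]);
translate([0, 1285, 945]) cube([753, 257, 189]);


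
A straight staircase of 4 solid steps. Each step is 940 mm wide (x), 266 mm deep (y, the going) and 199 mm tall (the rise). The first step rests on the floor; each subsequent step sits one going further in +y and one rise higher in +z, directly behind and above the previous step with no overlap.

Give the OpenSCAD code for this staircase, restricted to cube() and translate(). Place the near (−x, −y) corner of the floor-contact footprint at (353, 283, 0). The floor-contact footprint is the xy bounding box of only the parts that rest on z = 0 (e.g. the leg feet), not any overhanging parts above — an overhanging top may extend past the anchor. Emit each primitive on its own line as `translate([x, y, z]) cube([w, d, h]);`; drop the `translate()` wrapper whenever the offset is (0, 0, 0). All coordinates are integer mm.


translate([353, 283, 0]) cube([940, 266, 199]);
translate([353, 549, 199]) cube([940, 266, 199]);
translate([353, 815, 398]) cube([940, 266, 199]);
translate([353, 1081, 597]) cube([940, 266, 199]);


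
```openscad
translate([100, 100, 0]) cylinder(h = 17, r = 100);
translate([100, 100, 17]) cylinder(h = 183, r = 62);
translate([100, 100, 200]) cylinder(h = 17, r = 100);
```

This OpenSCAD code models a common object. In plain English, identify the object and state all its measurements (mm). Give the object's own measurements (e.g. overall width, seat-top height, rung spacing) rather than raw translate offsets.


A spool: two coaxial disc flanges of radius 100 mm and thickness 17 mm, joined by a core cylinder of radius 62 mm and height 183 mm. The lower flange rests on z = 0 and the three cylinders share a vertical axis.


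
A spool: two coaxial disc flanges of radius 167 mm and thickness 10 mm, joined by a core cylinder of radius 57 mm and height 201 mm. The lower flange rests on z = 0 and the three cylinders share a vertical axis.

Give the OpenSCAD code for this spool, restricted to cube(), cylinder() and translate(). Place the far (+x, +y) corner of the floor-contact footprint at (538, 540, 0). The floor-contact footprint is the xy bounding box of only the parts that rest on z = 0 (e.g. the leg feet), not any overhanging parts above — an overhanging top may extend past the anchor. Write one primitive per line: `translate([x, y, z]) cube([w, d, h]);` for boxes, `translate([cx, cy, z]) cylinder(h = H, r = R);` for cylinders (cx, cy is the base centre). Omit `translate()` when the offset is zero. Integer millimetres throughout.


translate([371, 373, 0]) cylinder(h = 10, r = 167);
translate([371, 373, 10]) cylinder(h = 201, r = 57);
translate([371, 373, 211]) cylinder(h = 10, r = 167);


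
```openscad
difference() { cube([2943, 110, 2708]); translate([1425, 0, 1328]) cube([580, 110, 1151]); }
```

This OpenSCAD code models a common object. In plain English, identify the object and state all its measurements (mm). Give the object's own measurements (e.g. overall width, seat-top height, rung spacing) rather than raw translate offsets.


A wall 2943 mm long (x), 110 mm thick (y), 2708 mm tall, with a rectangular window opening cut through it. The opening is 580 mm wide and 1151 mm tall; its sill is at z = 1328 mm and its near (−x) edge is 1425 mm from the wall's −x end. The opening passes through the full wall thickness.


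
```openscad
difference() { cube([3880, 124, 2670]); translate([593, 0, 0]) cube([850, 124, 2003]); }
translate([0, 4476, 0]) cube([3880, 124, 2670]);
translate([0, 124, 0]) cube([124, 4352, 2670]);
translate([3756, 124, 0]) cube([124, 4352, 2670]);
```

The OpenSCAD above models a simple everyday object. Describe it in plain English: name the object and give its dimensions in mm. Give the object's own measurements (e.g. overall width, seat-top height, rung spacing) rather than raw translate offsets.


A single room: four walls, each 2670 mm tall and 124 mm thick, enclosing an outside footprint 3880×4600 mm (x × y), no floor or roof. The front and back walls (−y and +y sides) run the full x-width; the side walls fit between their inner faces. A door opening 850 mm wide and 2003 mm tall is cut through the front wall from the floor up, its −x edge 593 mm from the wall's −x end.


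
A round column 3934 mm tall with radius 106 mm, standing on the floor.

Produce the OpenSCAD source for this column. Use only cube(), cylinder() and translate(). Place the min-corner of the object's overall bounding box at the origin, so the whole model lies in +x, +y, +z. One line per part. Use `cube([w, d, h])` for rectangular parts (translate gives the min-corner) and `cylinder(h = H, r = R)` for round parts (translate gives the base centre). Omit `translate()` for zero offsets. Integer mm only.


translate([106, 106, 0]) cylinder(h = 3934, r = 106);


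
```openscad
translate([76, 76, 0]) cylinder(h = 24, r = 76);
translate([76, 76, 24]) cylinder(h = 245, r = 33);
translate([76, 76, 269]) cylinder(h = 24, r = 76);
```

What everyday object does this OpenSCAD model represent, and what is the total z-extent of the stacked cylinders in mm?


A spool. The overall height is 293 mm.

Three coaxial cylinders, large–small–large — a spool. Two 24 mm flanges and a 245 mm core give 24 + 245 + 24 = 293 mm.


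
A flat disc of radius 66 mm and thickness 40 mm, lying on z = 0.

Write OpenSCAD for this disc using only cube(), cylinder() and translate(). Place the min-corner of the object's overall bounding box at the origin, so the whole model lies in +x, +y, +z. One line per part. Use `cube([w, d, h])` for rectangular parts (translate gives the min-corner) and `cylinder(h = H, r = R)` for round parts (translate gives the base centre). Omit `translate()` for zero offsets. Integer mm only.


translate([66, 66, 0]) cylinder(h = 40, r = 66);


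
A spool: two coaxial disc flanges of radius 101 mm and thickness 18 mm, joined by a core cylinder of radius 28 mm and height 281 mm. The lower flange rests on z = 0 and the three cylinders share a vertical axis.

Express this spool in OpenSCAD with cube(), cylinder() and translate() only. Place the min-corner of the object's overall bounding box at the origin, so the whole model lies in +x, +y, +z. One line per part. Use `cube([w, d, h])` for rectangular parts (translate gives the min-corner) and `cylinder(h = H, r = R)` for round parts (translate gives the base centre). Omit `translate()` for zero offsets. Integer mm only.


translate([101, 101, 0]) cylinder(h = 18, r = 101);
translate([101, 101, 18]) cylinder(h = 281, r = 28);
translate([101, 101, 299]) cylinder(h = 18, r = 101);


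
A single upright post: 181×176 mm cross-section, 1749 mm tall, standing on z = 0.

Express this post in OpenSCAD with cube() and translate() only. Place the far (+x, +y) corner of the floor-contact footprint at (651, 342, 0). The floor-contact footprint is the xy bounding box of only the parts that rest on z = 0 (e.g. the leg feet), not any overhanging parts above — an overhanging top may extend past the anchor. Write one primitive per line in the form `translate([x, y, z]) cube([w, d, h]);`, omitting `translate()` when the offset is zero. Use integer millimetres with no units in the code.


translate([470, 166, 0]) cube([181, 176, 1749]);


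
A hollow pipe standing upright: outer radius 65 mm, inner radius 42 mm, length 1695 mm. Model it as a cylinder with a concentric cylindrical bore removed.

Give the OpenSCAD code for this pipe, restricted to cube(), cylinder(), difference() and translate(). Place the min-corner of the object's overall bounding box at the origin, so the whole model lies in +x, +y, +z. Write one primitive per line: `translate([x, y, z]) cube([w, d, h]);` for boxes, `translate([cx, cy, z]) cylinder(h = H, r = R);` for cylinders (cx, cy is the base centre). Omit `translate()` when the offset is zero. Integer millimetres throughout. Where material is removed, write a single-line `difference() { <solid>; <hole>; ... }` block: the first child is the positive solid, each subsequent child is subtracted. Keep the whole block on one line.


difference() { translate([65, 65, 0]) cylinder(h = 1695, r = 65); translate([65, 65, 0]) cylinder(h = 1695, r = 42); }


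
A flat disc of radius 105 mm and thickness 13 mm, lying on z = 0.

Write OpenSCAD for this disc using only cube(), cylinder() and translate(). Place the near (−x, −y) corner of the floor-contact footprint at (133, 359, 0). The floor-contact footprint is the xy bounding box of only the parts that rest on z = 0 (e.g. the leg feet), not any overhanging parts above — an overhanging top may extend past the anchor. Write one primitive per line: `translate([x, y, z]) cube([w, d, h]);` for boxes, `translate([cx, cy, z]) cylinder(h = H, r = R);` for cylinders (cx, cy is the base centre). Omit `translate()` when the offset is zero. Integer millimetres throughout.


translate([238, 464, 0]) cylinder(h = 13, r = 105);


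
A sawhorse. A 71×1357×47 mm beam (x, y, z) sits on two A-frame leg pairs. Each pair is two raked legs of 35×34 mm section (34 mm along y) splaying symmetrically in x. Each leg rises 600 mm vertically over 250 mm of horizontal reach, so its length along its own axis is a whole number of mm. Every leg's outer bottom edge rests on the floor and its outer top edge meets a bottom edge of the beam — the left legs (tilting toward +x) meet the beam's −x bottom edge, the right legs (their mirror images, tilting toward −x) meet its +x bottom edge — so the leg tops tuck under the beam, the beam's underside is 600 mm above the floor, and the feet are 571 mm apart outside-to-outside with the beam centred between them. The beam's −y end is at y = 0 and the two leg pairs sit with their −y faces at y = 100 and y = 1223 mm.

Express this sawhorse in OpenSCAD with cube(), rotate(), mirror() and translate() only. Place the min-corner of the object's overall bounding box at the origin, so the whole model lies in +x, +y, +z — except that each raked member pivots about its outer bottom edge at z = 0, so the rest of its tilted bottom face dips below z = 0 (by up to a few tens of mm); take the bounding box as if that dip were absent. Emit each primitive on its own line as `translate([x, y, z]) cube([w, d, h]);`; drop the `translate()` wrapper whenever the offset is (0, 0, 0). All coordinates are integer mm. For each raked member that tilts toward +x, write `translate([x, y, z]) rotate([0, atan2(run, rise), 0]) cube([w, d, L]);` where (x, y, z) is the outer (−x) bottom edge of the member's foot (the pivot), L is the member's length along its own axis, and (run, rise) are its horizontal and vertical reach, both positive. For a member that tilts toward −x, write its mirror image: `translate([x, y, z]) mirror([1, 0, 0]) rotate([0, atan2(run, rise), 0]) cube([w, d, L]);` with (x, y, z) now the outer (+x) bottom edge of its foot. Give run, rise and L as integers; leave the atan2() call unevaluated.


translate([250, 0, 600]) cube([71, 1357, 47]);
translate([0, 100, 0]) rotate([0, atan2(250, 600), 0]) cube([35, 34, 650]);
translate([571, 100, 0]) mirror([1, 0, 0]) rotate([0, atan2(250, 600), 0]) cube([35, 34, 650]);
translate([0, 1223, 0]) rotate([0, atan2(250, 600), 0]) cube([35, 34, 650]);
translate([571, 1223, 0]) mirror([1, 0, 0]) rotate([0, atan2(250, 600), 0]) cube([35, 34, 650]);


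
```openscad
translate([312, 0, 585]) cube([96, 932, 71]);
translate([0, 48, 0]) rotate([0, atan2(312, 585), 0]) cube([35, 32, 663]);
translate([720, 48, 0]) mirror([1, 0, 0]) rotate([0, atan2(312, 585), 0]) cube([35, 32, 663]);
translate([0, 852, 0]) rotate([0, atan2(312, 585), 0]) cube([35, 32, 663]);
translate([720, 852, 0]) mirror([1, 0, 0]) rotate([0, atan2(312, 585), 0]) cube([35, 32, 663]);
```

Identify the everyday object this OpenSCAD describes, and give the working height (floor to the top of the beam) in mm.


A sawhorse. The overall height is 656 mm.

A beam across two mirrored pairs of raked legs — a sawhorse. The beam's underside is at z = 585 (matching the legs' vertical rise in atan2(312, 585)) and the beam is 71 mm tall, so its top is at 585 + 71 = 656 mm. The raked legs top out at the beam's underside, so that is the highest point.


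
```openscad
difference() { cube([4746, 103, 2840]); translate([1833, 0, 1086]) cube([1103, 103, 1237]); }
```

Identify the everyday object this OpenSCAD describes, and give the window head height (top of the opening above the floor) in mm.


A wall with a window opening. The window head height is 2323 mm.

A wall with a rectangular opening subtracted — a window. Sill at z = 1086, opening 1237 mm tall, so the head is at 1086 + 1237 = 2323 mm.


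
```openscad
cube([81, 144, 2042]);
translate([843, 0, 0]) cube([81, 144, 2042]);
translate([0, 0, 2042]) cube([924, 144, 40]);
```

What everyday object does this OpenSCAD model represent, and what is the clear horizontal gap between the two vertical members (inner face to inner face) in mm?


A door frame. The clear opening width is 762 mm.

Two 2042 mm tall posts with a header on top — a door frame. The left jamb is 81 mm wide at x = 0; the right jamb starts at x = 843. The clear opening is 843 − 81 = 762 mm.


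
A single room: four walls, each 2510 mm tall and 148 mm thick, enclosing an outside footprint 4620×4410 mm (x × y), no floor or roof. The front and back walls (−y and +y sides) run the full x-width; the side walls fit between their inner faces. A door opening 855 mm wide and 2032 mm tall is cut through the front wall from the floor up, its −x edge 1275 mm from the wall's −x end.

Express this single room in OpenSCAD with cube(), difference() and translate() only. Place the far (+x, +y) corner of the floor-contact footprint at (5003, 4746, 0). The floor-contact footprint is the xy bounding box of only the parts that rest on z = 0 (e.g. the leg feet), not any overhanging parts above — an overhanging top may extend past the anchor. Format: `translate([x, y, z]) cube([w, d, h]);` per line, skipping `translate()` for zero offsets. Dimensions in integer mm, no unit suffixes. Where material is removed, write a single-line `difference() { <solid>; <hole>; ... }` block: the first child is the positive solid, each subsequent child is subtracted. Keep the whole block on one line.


difference() { translate([383, 336, 0]) cube([4620, 148, 2510]); translate([1658, 336, 0]) cube([855, 148, 2032]); }
translate([383, 4598, 0]) cube([4620, 148, 2510]);
translate([383, 484, 0]) cube([148, 4114, 2510]);
translate([4855, 484, 0]) cube([148, 4114, 2510]);


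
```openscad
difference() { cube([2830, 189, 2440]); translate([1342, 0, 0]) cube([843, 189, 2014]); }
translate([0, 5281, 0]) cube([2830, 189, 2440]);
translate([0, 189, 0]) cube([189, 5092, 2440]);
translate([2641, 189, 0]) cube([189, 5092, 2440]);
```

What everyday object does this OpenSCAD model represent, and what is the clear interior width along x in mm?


A single room. The interior width is 2452 mm.

Four walls enclosing a rectangle with a door in the front wall — a room. Outside width 2830 minus two 189 mm walls gives 2452 mm.


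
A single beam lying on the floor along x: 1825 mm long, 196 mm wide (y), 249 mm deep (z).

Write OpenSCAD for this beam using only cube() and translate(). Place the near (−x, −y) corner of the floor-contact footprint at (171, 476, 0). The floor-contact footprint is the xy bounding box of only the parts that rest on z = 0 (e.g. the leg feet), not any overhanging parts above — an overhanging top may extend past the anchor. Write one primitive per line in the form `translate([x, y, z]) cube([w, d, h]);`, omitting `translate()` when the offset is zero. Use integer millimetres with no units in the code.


translate([171, 476, 0]) cube([1825, 196, 249]);


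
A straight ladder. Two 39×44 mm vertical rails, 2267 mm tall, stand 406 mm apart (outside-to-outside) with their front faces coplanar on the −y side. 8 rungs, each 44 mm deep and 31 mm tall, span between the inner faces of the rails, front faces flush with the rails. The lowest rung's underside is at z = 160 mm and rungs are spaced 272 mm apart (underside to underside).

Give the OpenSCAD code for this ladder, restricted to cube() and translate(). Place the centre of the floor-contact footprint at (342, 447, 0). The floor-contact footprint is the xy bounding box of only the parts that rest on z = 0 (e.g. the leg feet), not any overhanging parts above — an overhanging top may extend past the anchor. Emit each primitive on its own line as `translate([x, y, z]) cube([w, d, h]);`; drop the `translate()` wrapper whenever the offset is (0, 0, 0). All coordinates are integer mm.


// rung span = 406 - 2*39 = 328
// rung[k] z = 160 + k*272
translate([139, 425, 0]) cube([39, 44, 2267]);
translate([506, 425, 0]) cube([39, 44, 2267]);
translate([178, 425, 160]) cube([328, 44, 31]);
translate([178, 425, 432]) cube([328, 44, 31]);
translate([178, 425, 704]) cube([328, 44, 31]);
translate([178, 425, 976]) cube([328, 44, 31]);
translate([178, 425, 1248]) cube([328, 44, 31]);
translate([178, 425, 1520]) cube([328, 44, 31]);
translate([178, 425, 1792]) cube([328, 44, 31]);
translate([178, 425, 2064]) cube([328, 44, 31]);


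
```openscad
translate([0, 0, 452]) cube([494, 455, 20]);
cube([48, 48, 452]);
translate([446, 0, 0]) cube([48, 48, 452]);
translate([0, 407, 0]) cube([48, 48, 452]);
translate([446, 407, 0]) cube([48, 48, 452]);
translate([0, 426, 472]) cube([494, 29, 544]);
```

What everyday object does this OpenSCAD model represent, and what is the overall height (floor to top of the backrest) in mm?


A chair. The overall height is 1016 mm.

A slab on four corner posts with a tall panel at the back — a chair. The seat slab sits at z = 452 with thickness 20, and the 544 mm backrest starts at the seat top, so the overall height is 452 + 20 + 544 = 1016 mm.


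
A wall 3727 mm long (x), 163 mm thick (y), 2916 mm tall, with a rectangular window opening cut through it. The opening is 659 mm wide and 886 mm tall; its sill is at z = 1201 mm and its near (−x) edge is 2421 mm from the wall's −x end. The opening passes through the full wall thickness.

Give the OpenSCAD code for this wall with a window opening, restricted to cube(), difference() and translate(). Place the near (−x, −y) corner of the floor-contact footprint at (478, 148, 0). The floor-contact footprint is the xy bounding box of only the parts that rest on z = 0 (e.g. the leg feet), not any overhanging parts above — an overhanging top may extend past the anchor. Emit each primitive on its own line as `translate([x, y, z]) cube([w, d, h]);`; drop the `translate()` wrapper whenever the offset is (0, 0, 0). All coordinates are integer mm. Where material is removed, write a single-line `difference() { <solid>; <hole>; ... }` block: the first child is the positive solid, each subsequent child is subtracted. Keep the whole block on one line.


difference() { translate([478, 148, 0]) cube([3727, 163, 2916]); translate([2899, 148, 1201]) cube([659, 163, 886]); }


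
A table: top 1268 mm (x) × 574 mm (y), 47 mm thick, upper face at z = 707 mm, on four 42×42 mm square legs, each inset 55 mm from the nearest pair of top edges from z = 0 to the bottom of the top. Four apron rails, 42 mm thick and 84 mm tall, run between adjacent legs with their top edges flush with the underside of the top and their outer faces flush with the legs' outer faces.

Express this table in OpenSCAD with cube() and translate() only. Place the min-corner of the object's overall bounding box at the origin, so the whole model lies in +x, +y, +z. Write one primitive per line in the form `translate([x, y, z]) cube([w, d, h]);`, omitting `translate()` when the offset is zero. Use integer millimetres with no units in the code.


translate([0, 0, 660]) cube([1268, 574, 47]);
translate([55, 55, 0]) cube([42, 42, 660]);
translate([1171, 55, 0]) cube([42, 42, 660]);
translate([55, 477, 0]) cube([42, 42, 660]);
translate([1171, 477, 0]) cube([42, 42, 660]);
translate([97, 55, 576]) cube([1074, 42, 84]);
translate([97, 477, 576]) cube([1074, 42, 84]);
translate([55, 97, 576]) cube([42, 380, 84]);
translate([1171, 97, 576]) cube([42, 380, 84]);


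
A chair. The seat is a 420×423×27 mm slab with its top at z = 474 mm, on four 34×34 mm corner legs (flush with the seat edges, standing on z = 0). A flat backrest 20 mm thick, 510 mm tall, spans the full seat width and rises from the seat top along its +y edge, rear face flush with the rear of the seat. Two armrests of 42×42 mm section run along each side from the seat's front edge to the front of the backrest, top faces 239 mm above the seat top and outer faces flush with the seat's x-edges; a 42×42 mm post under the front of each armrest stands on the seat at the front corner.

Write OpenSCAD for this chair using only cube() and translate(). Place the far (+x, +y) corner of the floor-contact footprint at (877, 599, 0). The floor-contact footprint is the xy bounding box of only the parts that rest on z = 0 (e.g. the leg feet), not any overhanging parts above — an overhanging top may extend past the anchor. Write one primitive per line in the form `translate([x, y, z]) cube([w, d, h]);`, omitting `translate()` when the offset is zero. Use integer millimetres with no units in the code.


translate([457, 176, 447]) cube([420, 423, 27]);
translate([457, 176, 0]) cube([34, 34, 447]);
translate([843, 176, 0]) cube([34, 34, 447]);
translate([457, 565, 0]) cube([34, 34, 447]);
translate([843, 565, 0]) cube([34, 34, 447]);
translate([457, 579, 474]) cube([420, 20, 510]);
translate([457, 176, 671]) cube([42, 403, 42]);
translate([835, 176, 671]) cube([42, 403, 42]);
translate([457, 176, 474]) cube([42, 42, 197]);
translate([835, 176, 474]) cube([42, 42, 197]);


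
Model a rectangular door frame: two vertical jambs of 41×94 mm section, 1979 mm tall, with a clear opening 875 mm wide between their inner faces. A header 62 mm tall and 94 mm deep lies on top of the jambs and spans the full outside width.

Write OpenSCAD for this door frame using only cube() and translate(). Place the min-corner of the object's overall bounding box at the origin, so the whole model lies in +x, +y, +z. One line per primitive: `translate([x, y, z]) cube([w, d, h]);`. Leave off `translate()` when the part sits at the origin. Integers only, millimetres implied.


cube([41, 94, 1979]);
translate([916, 0, 0]) cube([41, 94, 1979]);
translate([0, 0, 1979]) cube([957, 94, 62]);


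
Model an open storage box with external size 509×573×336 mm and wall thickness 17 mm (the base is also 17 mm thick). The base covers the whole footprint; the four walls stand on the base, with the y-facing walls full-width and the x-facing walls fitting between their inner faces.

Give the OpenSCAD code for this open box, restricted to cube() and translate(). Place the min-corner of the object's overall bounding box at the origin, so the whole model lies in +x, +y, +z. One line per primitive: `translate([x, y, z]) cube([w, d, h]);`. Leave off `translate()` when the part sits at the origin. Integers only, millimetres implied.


cube([509, 573, 17]);
translate([0, 0, 17]) cube([509, 17, 319]);
translate([0, 556, 17]) cube([509, 17, 319]);
translate([0, 17, 17]) cube([17, 539, 319]);
translate([492, 17, 17]) cube([17, 539, 319]);


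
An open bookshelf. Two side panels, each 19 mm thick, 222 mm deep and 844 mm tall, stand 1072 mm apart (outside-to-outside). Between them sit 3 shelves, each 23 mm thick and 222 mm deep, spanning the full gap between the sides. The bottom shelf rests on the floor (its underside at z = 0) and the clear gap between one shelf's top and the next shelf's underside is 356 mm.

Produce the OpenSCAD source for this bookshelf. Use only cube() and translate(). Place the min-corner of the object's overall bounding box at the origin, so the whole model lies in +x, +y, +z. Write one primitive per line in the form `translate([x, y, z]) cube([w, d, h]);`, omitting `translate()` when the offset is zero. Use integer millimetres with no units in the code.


cube([19, 222, 844]);
translate([1053, 0, 0]) cube([19, 222, 844]);
translate([19, 0, 0]) cube([1034, 222, 23]);
translate([19, 0, 379]) cube([1034, 222, 23]);
translate([19, 0, 758]) cube([1034, 222, 23]);


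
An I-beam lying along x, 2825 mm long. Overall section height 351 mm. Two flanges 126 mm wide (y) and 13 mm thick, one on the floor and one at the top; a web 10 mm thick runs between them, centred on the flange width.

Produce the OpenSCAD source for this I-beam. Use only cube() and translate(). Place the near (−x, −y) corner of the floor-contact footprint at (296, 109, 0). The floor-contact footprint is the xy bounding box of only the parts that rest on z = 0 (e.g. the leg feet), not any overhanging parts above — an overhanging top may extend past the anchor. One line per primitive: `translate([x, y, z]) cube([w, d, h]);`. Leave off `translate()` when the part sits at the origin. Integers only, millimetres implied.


translate([296, 109, 0]) cube([2825, 126, 13]);
translate([296, 167, 13]) cube([2825, 10, 325]);
translate([296, 109, 338]) cube([2825, 126, 13]);


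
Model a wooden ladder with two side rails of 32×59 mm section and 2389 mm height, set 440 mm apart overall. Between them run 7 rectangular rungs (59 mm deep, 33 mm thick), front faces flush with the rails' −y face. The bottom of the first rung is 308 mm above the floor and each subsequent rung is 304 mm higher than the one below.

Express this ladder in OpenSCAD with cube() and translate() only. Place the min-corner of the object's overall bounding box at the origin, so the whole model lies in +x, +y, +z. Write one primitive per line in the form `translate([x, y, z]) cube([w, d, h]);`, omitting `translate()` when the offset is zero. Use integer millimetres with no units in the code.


// rung span = 440 - 2*32 = 376
// rung[k] z = 308 + k*304
cube([32, 59, 2389]);
translate([408, 0, 0]) cube([32, 59, 2389]);
translate([32, 0, 308]) cube([376, 59, 33]);
translate([32, 0, 612]) cube([376, 59, 33]);
translate([32, 0, 916]) cube([376, 59, 33]);
translate([32, 0, 1220]) cube([376, 59, 33]);
translate([32, 0, 1524]) cube([376, 59, 33]);
translate([32, 0, 1828]) cube([376, 59, 33]);
translate([32, 0, 2132]) cube([376, 59, 33]);


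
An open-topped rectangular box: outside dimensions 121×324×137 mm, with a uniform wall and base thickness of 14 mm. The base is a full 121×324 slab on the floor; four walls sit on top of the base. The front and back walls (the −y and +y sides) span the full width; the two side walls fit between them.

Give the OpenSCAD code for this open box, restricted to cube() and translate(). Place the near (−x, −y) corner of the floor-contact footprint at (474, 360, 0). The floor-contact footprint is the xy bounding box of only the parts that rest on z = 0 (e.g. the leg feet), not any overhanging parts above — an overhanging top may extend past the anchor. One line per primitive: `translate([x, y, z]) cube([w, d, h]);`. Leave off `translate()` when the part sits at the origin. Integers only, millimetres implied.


translate([474, 360, 0]) cube([121, 324, 14]);
translate([474, 360, 14]) cube([121, 14, 123]);
translate([474, 670, 14]) cube([121, 14, 123]);
translate([474, 374, 14]) cube([14, 296, 123]);
translate([581, 374, 14]) cube([14, 296, 123]);
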